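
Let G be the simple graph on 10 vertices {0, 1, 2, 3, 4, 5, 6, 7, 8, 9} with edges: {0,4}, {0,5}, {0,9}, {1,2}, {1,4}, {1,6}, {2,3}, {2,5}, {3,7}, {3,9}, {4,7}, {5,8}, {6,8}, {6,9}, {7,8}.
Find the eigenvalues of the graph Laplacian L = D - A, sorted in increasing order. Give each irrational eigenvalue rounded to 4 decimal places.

Reading degrees in the order [0, 1, 2, 3, 4, 5, 6, 7, 8, 9] gives [3, 3, 3, 3, 3, 3, 3, 3, 3, 3]; set D = diag(3, 3, 3, 3, 3, 3, 3, 3, 3, 3) and form L = D - A. Diagonalising L (or applying a numerical eigensolver to the 10x10 matrix) gives the spectrum above. There is one zero in the spectrum, matching the 1 component.

[0, 2, 2, 2, 2, 2, 5, 5, 5, 5]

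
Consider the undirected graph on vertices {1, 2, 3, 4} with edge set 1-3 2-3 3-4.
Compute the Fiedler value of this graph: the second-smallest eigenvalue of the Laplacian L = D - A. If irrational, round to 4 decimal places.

With the vertex order [1, 2, 3, 4], the degrees are [1, 1, 3, 1], giving D = diag(1, 1, 3, 1) and L = D - A. Computing the eigenvalues of L and sorting gives [0, 1, 1, 4]. The Fiedler value lambda_2 = 1 is strictly positive, so the graph is connected. The eigenvalues sum to 6, which equals trace(L) = 2|E|.

1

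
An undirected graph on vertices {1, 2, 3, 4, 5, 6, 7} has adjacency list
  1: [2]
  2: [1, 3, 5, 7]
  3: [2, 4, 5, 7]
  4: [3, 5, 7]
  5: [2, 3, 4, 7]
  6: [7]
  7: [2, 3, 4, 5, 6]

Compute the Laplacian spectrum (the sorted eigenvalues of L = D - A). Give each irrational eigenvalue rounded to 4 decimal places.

[0, 0.7727, 1.1518, 3.5904, 5, 5.4029, 6.0823]

Reading degrees in the order [1, 2, 3, 4, 5, 6, 7] gives [1, 4, 4, 3, 4, 1, 5]; set D = diag(1, 4, 4, 3, 4, 1, 5) and form L = D - A. Since every row of L sums to 0, the all-ones vector is in the kernel and 0 is an eigenvalue. The single zero eigenvalue shows the graph is connected. By the matrix-tree theorem the graph has (1/7) * product of the nonzero eigenvalues = 75 spanning trees. There is one zero in the spectrum, matching the 1 component.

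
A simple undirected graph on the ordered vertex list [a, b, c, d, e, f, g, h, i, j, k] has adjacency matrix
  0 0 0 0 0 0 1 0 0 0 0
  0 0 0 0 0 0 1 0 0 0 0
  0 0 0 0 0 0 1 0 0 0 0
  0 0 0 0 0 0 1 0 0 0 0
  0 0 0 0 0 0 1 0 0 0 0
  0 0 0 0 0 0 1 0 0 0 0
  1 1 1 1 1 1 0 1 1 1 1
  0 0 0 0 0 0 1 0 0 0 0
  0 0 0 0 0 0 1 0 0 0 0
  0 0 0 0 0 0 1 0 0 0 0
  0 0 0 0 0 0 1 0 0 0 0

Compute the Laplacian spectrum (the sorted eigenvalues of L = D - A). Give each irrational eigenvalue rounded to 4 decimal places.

[0, 1, 1, 1, 1, 1, 1, 1, 1, 1, 11]

With the vertex order [a, b, c, d, e, f, g, h, i, j, k], the degrees are [1, 1, 1, 1, 1, 1, 10, 1, 1, 1, 1], giving D = diag(1, 1, 1, 1, 1, 1, 10, 1, 1, 1, 1) and L = D - A. The multiplicity of 0 as a Laplacian eigenvalue equals the number of connected components. The single zero eigenvalue shows the graph is connected.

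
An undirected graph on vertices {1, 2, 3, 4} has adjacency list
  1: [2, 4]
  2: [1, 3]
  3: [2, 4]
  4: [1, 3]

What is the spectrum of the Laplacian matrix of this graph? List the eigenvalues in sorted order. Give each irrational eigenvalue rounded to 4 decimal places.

[0, 2, 2, 4]

With the vertex order [1, 2, 3, 4], the degrees are [2, 2, 2, 2], giving D = diag(2, 2, 2, 2) and L = D - A. L is symmetric positive semidefinite, so every eigenvalue is real and nonnegative. The single zero eigenvalue shows the graph is connected. The largest eigenvalue, 4, is at most the vertex count 4.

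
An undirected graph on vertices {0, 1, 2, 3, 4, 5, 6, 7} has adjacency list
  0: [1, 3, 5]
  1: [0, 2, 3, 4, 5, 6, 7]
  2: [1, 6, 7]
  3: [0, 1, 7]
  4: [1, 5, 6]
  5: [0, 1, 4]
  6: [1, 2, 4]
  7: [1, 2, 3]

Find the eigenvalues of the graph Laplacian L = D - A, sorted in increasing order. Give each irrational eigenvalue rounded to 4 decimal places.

[0, 1.7530, 1.7530, 3.4450, 3.4450, 4.8019, 4.8019, 8]

Reading degrees in the order [0, 1, 2, 3, 4, 5, 6, 7] gives [3, 7, 3, 3, 3, 3, 3, 3]; set D = diag(3, 7, 3, 3, 3, 3, 3, 3) and form L = D - A. Diagonalising L (or applying a numerical eigensolver to the 8x8 matrix) gives the spectrum above. The largest eigenvalue, 8, is at most the vertex count 8. By the matrix-tree theorem the graph has (1/8) * product of the nonzero eigenvalues = 841 spanning trees.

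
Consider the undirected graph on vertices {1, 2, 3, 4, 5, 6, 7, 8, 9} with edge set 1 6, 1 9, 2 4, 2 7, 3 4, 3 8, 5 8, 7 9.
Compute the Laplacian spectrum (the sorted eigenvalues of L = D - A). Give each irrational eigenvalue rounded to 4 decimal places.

[0, 0.1206, 0.4679, 1, 1.6527, 2.3473, 3, 3.5321, 3.8794]

With the vertex order [1, 2, 3, 4, 5, 6, 7, 8, 9], the degrees are [2, 2, 2, 2, 1, 1, 2, 2, 2], giving D = diag(2, 2, 2, 2, 1, 1, 2, 2, 2) and L = D - A. Diagonalising L (or applying a numerical eigensolver to the 9x9 matrix) gives the spectrum above. By the matrix-tree theorem the graph has (1/9) * product of the nonzero eigenvalues = 1 spanning tree. The largest eigenvalue, 3.8794, is at most the vertex count 9.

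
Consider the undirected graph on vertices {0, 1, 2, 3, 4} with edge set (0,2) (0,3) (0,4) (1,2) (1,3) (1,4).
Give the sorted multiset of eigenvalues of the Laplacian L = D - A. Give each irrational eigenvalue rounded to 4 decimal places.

[0, 2, 2, 3, 5]

Each diagonal entry of L is the vertex degree and each off-diagonal entry is -1 where an edge is present, 0 otherwise; in the order [0, 1, 2, 3, 4] the diagonal is [3, 3, 2, 2, 2]. The multiplicity of 0 as a Laplacian eigenvalue equals the number of connected components. The largest eigenvalue, 5, is at most the vertex count 5.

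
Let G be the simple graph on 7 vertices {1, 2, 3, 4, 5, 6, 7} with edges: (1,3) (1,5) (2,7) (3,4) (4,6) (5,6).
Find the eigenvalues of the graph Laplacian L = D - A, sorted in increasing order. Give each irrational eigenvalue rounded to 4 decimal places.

With the vertex order [1, 2, 3, 4, 5, 6, 7], the degrees are [2, 1, 2, 2, 2, 2, 1], giving D = diag(2, 1, 2, 2, 2, 2, 1) and L = D - A. Diagonalising L (or applying a numerical eigensolver to the 7x7 matrix) gives the spectrum above. The 2 zero eigenvalues correspond to the 2 connected components. The eigenvalues sum to 12, which equals trace(L) = 2|E|. The largest eigenvalue, 3.6180, is at most the vertex count 7.

[0, 0, 1.3820, 1.3820, 2, 3.6180, 3.6180]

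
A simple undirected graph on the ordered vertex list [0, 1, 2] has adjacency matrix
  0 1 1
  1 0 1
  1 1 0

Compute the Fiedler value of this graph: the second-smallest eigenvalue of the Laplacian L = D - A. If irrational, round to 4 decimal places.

3

Reading degrees in the order [0, 1, 2] gives [2, 2, 2]; set D = diag(2, 2, 2) and form L = D - A. The smallest Laplacian eigenvalue is always 0. The next one, lambda_2 = 3, measures how hard the graph is to disconnect: larger values mean better connectivity. There is one zero in the spectrum, matching the 1 component. The eigenvalues sum to 6, which equals trace(L) = 2|E|.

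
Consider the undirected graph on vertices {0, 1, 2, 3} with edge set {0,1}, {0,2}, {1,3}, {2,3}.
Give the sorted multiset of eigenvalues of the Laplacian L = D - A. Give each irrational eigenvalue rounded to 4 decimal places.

[0, 2, 2, 4]

With the vertex order [0, 1, 2, 3], the degrees are [2, 2, 2, 2], giving D = diag(2, 2, 2, 2) and L = D - A. The multiplicity of 0 as a Laplacian eigenvalue equals the number of connected components. The largest eigenvalue, 4, is at most the vertex count 4.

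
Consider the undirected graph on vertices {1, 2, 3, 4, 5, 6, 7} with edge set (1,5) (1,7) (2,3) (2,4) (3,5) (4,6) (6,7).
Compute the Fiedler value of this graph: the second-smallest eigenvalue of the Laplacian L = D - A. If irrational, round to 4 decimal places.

With the vertex order [1, 2, 3, 4, 5, 6, 7], the degrees are [2, 2, 2, 2, 2, 2, 2], giving D = diag(2, 2, 2, 2, 2, 2, 2) and L = D - A. The smallest Laplacian eigenvalue is always 0. The next one, lambda_2 = 0.7530, measures how hard the graph is to disconnect: larger values mean better connectivity. There is one zero in the spectrum, matching the 1 component. The eigenvalues sum to 14, which equals trace(L) = 2|E|.

0.7530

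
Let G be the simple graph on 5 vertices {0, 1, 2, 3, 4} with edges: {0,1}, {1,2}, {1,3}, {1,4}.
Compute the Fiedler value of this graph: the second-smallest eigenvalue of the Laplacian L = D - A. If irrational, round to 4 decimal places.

Reading degrees in the order [0, 1, 2, 3, 4] gives [1, 4, 1, 1, 1]; set D = diag(1, 4, 1, 1, 1) and form L = D - A. The smallest Laplacian eigenvalue is always 0. The next one, lambda_2 = 1, measures how hard the graph is to disconnect: larger values mean better connectivity. There is one zero in the spectrum, matching the 1 component.

1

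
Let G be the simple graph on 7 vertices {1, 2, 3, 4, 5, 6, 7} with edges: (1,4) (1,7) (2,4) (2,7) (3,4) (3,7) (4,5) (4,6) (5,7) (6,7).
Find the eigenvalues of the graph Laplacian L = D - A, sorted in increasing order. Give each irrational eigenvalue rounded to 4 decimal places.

Each diagonal entry of L is the vertex degree and each off-diagonal entry is -1 where an edge is present, 0 otherwise; in the order [1, 2, 3, 4, 5, 6, 7] the diagonal is [2, 2, 2, 5, 2, 2, 5]. L is symmetric positive semidefinite, so every eigenvalue is real and nonnegative. The single zero eigenvalue shows the graph is connected. By the matrix-tree theorem the graph has (1/7) * product of the nonzero eigenvalues = 80 spanning trees.

[0, 2, 2, 2, 2, 5, 7]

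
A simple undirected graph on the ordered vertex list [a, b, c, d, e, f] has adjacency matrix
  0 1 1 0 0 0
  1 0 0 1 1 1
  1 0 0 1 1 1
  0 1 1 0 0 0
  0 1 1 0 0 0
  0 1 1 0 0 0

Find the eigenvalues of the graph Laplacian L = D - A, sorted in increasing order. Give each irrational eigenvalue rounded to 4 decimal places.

With the vertex order [a, b, c, d, e, f], the degrees are [2, 4, 4, 2, 2, 2], giving D = diag(2, 4, 4, 2, 2, 2) and L = D - A. Since every row of L sums to 0, the all-ones vector is in the kernel and 0 is an eigenvalue. The single zero eigenvalue shows the graph is connected. There is one zero in the spectrum, matching the 1 component.

[0, 2, 2, 2, 4, 6]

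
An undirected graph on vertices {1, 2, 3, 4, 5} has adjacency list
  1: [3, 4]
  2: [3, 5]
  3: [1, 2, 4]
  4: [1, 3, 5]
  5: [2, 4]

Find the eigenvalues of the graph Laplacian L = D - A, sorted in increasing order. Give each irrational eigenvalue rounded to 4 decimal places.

Each diagonal entry of L is the vertex degree and each off-diagonal entry is -1 where an edge is present, 0 otherwise; in the order [1, 2, 3, 4, 5] the diagonal is [2, 2, 3, 3, 2]. L is symmetric positive semidefinite, so every eigenvalue is real and nonnegative. The single zero eigenvalue shows the graph is connected. By the matrix-tree theorem the graph has (1/5) * product of the nonzero eigenvalues = 11 spanning trees.

[0, 1.3820, 2.3820, 3.6180, 4.6180]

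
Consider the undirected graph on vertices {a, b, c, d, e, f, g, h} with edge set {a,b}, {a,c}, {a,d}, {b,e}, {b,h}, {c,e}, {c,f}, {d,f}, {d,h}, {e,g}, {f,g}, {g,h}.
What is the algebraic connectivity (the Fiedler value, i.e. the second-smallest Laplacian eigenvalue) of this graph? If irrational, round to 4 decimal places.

Each diagonal entry of L is the vertex degree and each off-diagonal entry is -1 where an edge is present, 0 otherwise; in the order [a, b, c, d, e, f, g, h] the diagonal is [3, 3, 3, 3, 3, 3, 3, 3]. Computing the eigenvalues of L and sorting gives [0, 2, 2, 2, 4, 4, 4, 6]. The Fiedler value lambda_2 = 2 is strictly positive, so the graph is connected. The eigenvalues sum to 24, which equals trace(L) = 2|E|.

2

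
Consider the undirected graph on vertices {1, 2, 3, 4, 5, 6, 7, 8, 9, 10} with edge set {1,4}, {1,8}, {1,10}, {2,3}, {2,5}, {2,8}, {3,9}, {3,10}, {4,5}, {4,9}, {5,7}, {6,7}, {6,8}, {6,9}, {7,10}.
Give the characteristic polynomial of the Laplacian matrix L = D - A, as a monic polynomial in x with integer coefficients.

x^10 - 30x^9 + 390x^8 - 2880x^7 + 13305x^6 - 39882x^5 + 77640x^4 - 94800x^3 + 66000x^2 - 20000x

Each diagonal entry of L is the vertex degree and each off-diagonal entry is -1 where an edge is present, 0 otherwise; in the order [1, 2, 3, 4, 5, 6, 7, 8, 9, 10] the diagonal is [3, 3, 3, 3, 3, 3, 3, 3, 3, 3]. L has integer entries, so p(x) = det(xI - L) has integer coefficients. Expanding the determinant yields x^10 - 30x^9 + 390x^8 - 2880x^7 + 13305x^6 - 39882x^5 + 77640x^4 - 94800x^3 + 66000x^2 - 20000x. The constant term is 0 because L is singular (the all-ones vector lies in its kernel). The largest eigenvalue, 5, is at most the vertex count 10. By the matrix-tree theorem the graph has (1/10) * product of the nonzero eigenvalues = 2000 spanning trees.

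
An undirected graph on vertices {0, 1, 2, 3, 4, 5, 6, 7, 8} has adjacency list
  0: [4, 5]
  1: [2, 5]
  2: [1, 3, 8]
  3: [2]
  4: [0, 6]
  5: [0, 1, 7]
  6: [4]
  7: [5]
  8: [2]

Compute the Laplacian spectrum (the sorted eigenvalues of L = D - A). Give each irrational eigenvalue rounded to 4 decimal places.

Reading degrees in the order [0, 1, 2, 3, 4, 5, 6, 7, 8] gives [2, 2, 3, 1, 2, 3, 1, 1, 1]; set D = diag(2, 2, 3, 1, 2, 3, 1, 1, 1) and form L = D - A. L is symmetric positive semidefinite, so every eigenvalue is real and nonnegative. The single zero eigenvalue shows the graph is connected. The eigenvalues sum to 16, which equals trace(L) = 2|E|.

[0, 0.1658, 0.4679, 1, 1.3434, 1.6527, 3, 3.8794, 4.4909]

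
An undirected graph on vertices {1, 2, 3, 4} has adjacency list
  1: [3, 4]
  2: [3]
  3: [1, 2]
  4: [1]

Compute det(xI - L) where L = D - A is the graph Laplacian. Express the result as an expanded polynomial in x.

Each diagonal entry of L is the vertex degree and each off-diagonal entry is -1 where an edge is present, 0 otherwise; in the order [1, 2, 3, 4] the diagonal is [2, 1, 2, 1]. L has integer entries, so p(x) = det(xI - L) has integer coefficients. Expanding the determinant yields x^4 - 6x^3 + 10x^2 - 4x. The coefficient of x^3 equals -trace(L) = -6, matching the sum of degrees. The largest eigenvalue, 3.4142, is at most the vertex count 4.

x^4 - 6x^3 + 10x^2 - 4x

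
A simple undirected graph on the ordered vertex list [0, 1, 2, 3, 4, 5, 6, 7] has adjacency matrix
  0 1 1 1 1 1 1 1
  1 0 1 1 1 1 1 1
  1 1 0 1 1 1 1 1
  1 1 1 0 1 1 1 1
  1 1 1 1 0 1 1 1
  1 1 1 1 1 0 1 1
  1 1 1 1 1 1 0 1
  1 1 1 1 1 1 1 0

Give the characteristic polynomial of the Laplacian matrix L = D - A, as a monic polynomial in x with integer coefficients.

x^8 - 56x^7 + 1344x^6 - 17920x^5 + 143360x^4 - 688128x^3 + 1835008x^2 - 2097152x

With the vertex order [0, 1, 2, 3, 4, 5, 6, 7], the degrees are [7, 7, 7, 7, 7, 7, 7, 7], giving D = diag(7, 7, 7, 7, 7, 7, 7, 7) and L = D - A. L has integer entries, so p(x) = det(xI - L) has integer coefficients. Expanding the determinant yields x^8 - 56x^7 + 1344x^6 - 17920x^5 + 143360x^4 - 688128x^3 + 1835008x^2 - 2097152x. The constant term is 0 because L is singular (the all-ones vector lies in its kernel). There is one zero in the spectrum, matching the 1 component.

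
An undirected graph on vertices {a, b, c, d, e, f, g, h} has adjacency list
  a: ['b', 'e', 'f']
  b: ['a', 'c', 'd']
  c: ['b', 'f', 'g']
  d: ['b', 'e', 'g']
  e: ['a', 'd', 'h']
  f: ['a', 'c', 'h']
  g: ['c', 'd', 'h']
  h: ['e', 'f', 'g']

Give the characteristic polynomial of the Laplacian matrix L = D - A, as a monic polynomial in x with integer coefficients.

x^8 - 24x^7 + 240x^6 - 1296x^5 + 4080x^4 - 7488x^3 + 7424x^2 - 3072x

Each diagonal entry of L is the vertex degree and each off-diagonal entry is -1 where an edge is present, 0 otherwise; in the order [a, b, c, d, e, f, g, h] the diagonal is [3, 3, 3, 3, 3, 3, 3, 3]. Computing det(xI - L) by cofactor expansion (or equivalently via sum-over-permutations) gives x^8 - 24x^7 + 240x^6 - 1296x^5 + 4080x^4 - 7488x^3 + 7424x^2 - 3072x. The coefficient of x^7 equals -trace(L) = -24, matching the sum of degrees. The largest eigenvalue, 6, is at most the vertex count 8.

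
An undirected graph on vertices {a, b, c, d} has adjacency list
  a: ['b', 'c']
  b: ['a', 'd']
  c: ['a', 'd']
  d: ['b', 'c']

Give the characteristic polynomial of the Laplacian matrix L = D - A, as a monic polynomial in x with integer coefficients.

Reading degrees in the order [a, b, c, d] gives [2, 2, 2, 2]; set D = diag(2, 2, 2, 2) and form L = D - A. Computing det(xI - L) by cofactor expansion (or equivalently via sum-over-permutations) gives x^4 - 8x^3 + 20x^2 - 16x. The coefficient of x^3 equals -trace(L) = -8, matching the sum of degrees.

x^4 - 8x^3 + 20x^2 - 16x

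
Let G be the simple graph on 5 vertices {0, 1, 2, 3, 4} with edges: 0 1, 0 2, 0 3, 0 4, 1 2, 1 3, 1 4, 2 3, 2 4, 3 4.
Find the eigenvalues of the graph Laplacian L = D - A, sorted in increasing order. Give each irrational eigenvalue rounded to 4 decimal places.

Reading degrees in the order [0, 1, 2, 3, 4] gives [4, 4, 4, 4, 4]; set D = diag(4, 4, 4, 4, 4) and form L = D - A. The multiplicity of 0 as a Laplacian eigenvalue equals the number of connected components. The single zero eigenvalue shows the graph is connected.

[0, 5, 5, 5, 5]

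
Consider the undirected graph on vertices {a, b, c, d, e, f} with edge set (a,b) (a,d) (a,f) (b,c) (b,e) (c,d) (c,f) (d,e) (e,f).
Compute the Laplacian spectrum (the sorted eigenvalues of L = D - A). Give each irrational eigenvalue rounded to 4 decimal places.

[0, 3, 3, 3, 3, 6]

With the vertex order [a, b, c, d, e, f], the degrees are [3, 3, 3, 3, 3, 3], giving D = diag(3, 3, 3, 3, 3, 3) and L = D - A. Diagonalising L (or applying a numerical eigensolver to the 6x6 matrix) gives the spectrum above.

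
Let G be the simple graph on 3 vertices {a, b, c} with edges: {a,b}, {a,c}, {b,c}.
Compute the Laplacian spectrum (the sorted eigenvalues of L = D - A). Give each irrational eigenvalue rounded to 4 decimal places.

With the vertex order [a, b, c], the degrees are [2, 2, 2], giving D = diag(2, 2, 2) and L = D - A. L is symmetric positive semidefinite, so every eigenvalue is real and nonnegative. The largest eigenvalue, 3, is at most the vertex count 3. By the matrix-tree theorem the graph has (1/3) * product of the nonzero eigenvalues = 3 spanning trees.

[0, 3, 3]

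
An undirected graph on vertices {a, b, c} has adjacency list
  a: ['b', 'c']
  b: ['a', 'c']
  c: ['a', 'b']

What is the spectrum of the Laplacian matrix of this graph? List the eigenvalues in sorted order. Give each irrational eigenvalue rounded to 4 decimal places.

[0, 3, 3]

Reading degrees in the order [a, b, c] gives [2, 2, 2]; set D = diag(2, 2, 2) and form L = D - A. The multiplicity of 0 as a Laplacian eigenvalue equals the number of connected components. There is one zero in the spectrum, matching the 1 component. By the matrix-tree theorem the graph has (1/3) * product of the nonzero eigenvalues = 3 spanning trees.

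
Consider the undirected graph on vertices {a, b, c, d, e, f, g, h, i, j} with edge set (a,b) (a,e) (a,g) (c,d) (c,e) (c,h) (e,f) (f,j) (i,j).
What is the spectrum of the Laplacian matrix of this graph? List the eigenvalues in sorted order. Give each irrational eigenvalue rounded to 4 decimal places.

[0, 0.2154, 0.2679, 1, 1, 1.2059, 2.3671, 3.3375, 3.7321, 4.8742]

Each diagonal entry of L is the vertex degree and each off-diagonal entry is -1 where an edge is present, 0 otherwise; in the order [a, b, c, d, e, f, g, h, i, j] the diagonal is [3, 1, 3, 1, 3, 2, 1, 1, 1, 2]. Since every row of L sums to 0, the all-ones vector is in the kernel and 0 is an eigenvalue. By the matrix-tree theorem the graph has (1/10) * product of the nonzero eigenvalues = 1 spanning tree.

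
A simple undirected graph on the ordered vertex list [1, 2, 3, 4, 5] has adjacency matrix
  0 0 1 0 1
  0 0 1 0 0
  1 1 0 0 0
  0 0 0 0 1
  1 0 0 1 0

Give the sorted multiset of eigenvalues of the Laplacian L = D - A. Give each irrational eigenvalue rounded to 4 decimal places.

Reading degrees in the order [1, 2, 3, 4, 5] gives [2, 1, 2, 1, 2]; set D = diag(2, 1, 2, 1, 2) and form L = D - A. The multiplicity of 0 as a Laplacian eigenvalue equals the number of connected components.

[0, 0.3820, 1.3820, 2.6180, 3.6180]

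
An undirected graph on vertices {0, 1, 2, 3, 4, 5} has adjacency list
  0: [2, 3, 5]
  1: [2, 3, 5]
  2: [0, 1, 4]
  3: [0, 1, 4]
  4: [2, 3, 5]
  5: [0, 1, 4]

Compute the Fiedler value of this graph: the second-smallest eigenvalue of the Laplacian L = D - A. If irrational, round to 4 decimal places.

Each diagonal entry of L is the vertex degree and each off-diagonal entry is -1 where an edge is present, 0 otherwise; in the order [0, 1, 2, 3, 4, 5] the diagonal is [3, 3, 3, 3, 3, 3]. The smallest Laplacian eigenvalue is always 0. The next one, lambda_2 = 3, measures how hard the graph is to disconnect: larger values mean better connectivity. The largest eigenvalue, 6, is at most the vertex count 6.

3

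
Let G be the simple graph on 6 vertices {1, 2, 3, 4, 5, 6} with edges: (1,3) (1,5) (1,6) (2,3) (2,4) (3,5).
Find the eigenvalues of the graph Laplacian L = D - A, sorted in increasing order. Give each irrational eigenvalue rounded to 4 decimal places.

Each diagonal entry of L is the vertex degree and each off-diagonal entry is -1 where an edge is present, 0 otherwise; in the order [1, 2, 3, 4, 5, 6] the diagonal is [3, 2, 3, 1, 2, 1]. L is symmetric positive semidefinite, so every eigenvalue is real and nonnegative. By the matrix-tree theorem the graph has (1/6) * product of the nonzero eigenvalues = 3 spanning trees. There is one zero in the spectrum, matching the 1 component.

[0, 0.4131, 1.1369, 2.3595, 3.6977, 4.3928]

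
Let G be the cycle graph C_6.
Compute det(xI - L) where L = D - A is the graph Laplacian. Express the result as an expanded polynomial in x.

x^6 - 12x^5 + 54x^4 - 112x^3 + 105x^2 - 36x

The graph has 6 vertices and degree multiset [2, 2, 2, 2, 2, 2]; D is the diagonal matrix of degrees and L = D - A. L has integer entries, so p(x) = det(xI - L) has integer coefficients. Expanding the determinant yields x^6 - 12x^5 + 54x^4 - 112x^3 + 105x^2 - 36x. Since p(0) = det(-L) = 0, x divides p(x). By the matrix-tree theorem the graph has (1/6) * product of the nonzero eigenvalues = 6 spanning trees. The largest eigenvalue, 4, is at most the vertex count 6.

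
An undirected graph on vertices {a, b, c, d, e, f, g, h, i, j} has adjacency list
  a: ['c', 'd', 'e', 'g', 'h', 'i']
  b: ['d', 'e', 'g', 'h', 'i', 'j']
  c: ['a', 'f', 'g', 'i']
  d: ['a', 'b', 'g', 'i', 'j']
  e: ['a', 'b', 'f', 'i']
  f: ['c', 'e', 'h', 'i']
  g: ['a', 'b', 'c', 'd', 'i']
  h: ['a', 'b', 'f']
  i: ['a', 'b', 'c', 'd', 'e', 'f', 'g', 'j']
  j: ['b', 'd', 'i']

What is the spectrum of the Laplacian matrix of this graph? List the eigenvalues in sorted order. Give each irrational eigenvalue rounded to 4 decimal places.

[0, 2.2154, 2.9527, 3.5903, 4, 5.4126, 6, 6.7048, 8.0083, 9.1159]

With the vertex order [a, b, c, d, e, f, g, h, i, j], the degrees are [6, 6, 4, 5, 4, 4, 5, 3, 8, 3], giving D = diag(6, 6, 4, 5, 4, 4, 5, 3, 8, 3) and L = D - A. Since every row of L sums to 0, the all-ones vector is in the kernel and 0 is an eigenvalue.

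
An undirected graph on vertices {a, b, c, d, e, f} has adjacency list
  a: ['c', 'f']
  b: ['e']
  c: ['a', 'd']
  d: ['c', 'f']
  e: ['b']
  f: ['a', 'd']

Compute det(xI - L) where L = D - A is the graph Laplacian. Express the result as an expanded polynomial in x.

x^6 - 10x^5 + 36x^4 - 56x^3 + 32x^2

With the vertex order [a, b, c, d, e, f], the degrees are [2, 1, 2, 2, 1, 2], giving D = diag(2, 1, 2, 2, 1, 2) and L = D - A. Computing det(xI - L) by cofactor expansion (or equivalently via sum-over-permutations) gives x^6 - 10x^5 + 36x^4 - 56x^3 + 32x^2. Since p(0) = det(-L) = 0, x divides p(x). The largest eigenvalue, 4, is at most the vertex count 6.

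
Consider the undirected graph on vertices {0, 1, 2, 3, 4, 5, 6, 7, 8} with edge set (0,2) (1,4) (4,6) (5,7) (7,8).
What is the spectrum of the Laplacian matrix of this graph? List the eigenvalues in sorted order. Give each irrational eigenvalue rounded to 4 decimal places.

[0, 0, 0, 0, 1, 1, 2, 3, 3]

Each diagonal entry of L is the vertex degree and each off-diagonal entry is -1 where an edge is present, 0 otherwise; in the order [0, 1, 2, 3, 4, 5, 6, 7, 8] the diagonal is [1, 1, 1, 0, 2, 1, 1, 2, 1]. The multiplicity of 0 as a Laplacian eigenvalue equals the number of connected components. The 4 zero eigenvalues correspond to the 4 connected components. The largest eigenvalue, 3, is at most the vertex count 9.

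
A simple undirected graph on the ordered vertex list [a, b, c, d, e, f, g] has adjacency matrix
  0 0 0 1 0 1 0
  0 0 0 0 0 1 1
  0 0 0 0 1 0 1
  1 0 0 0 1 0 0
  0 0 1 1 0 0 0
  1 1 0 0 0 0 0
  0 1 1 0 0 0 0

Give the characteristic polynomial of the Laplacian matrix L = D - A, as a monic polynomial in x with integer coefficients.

Reading degrees in the order [a, b, c, d, e, f, g] gives [2, 2, 2, 2, 2, 2, 2]; set D = diag(2, 2, 2, 2, 2, 2, 2) and form L = D - A. Computing det(xI - L) by cofactor expansion (or equivalently via sum-over-permutations) gives x^7 - 14x^6 + 77x^5 - 210x^4 + 294x^3 - 196x^2 + 49x. The constant term is 0 because L is singular (the all-ones vector lies in its kernel). By the matrix-tree theorem the graph has (1/7) * product of the nonzero eigenvalues = 7 spanning trees.

x^7 - 14x^6 + 77x^5 - 210x^4 + 294x^3 - 196x^2 + 49x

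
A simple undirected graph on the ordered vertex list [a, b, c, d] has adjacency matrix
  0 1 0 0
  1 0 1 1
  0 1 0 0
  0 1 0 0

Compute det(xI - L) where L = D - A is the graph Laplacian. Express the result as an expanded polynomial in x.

Each diagonal entry of L is the vertex degree and each off-diagonal entry is -1 where an edge is present, 0 otherwise; in the order [a, b, c, d] the diagonal is [1, 3, 1, 1]. Computing det(xI - L) by cofactor expansion (or equivalently via sum-over-permutations) gives x^4 - 6x^3 + 9x^2 - 4x. The constant term is 0 because L is singular (the all-ones vector lies in its kernel). There is one zero in the spectrum, matching the 1 component. By the matrix-tree theorem the graph has (1/4) * product of the nonzero eigenvalues = 1 spanning tree.

x^4 - 6x^3 + 9x^2 - 4x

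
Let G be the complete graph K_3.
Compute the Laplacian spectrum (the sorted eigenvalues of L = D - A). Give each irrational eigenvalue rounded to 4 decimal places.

The graph has 3 vertices and degree multiset [2, 2, 2]; D is the diagonal matrix of degrees and L = D - A. Diagonalising L (or applying a numerical eigensolver to the 3x3 matrix) gives the spectrum above. The single zero eigenvalue shows the graph is connected. By the matrix-tree theorem the graph has (1/3) * product of the nonzero eigenvalues = 3 spanning trees. The eigenvalues sum to 6, which equals trace(L) = 2|E|.

[0, 3, 3]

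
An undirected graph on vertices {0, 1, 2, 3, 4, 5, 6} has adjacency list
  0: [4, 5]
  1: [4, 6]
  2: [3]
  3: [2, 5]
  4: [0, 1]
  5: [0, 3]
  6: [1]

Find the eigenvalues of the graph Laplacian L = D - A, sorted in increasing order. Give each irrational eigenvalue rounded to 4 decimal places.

Reading degrees in the order [0, 1, 2, 3, 4, 5, 6] gives [2, 2, 1, 2, 2, 2, 1]; set D = diag(2, 2, 1, 2, 2, 2, 1) and form L = D - A. Since every row of L sums to 0, the all-ones vector is in the kernel and 0 is an eigenvalue. The single zero eigenvalue shows the graph is connected. The eigenvalues sum to 12, which equals trace(L) = 2|E|. There is one zero in the spectrum, matching the 1 component.

[0, 0.1981, 0.7530, 1.5550, 2.4450, 3.2470, 3.8019]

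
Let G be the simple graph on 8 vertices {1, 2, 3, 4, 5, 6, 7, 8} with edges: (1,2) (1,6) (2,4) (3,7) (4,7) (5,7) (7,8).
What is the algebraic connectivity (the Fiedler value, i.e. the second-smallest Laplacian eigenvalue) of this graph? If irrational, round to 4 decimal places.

With the vertex order [1, 2, 3, 4, 5, 6, 7, 8], the degrees are [2, 2, 1, 2, 1, 1, 4, 1], giving D = diag(2, 2, 1, 2, 1, 1, 4, 1) and L = D - A. Computing the eigenvalues of L and sorting gives [0, 0.2023, 1, 1, 1, 2.2472, 3.4527, 5.0979]. The Fiedler value lambda_2 = 0.2023 is strictly positive, so the graph is connected. The largest eigenvalue, 5.0979, is at most the vertex count 8.

0.2023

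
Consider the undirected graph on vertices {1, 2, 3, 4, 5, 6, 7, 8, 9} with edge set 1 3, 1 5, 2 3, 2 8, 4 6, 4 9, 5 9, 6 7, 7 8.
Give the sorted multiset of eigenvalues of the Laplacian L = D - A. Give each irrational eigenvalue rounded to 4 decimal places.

Reading degrees in the order [1, 2, 3, 4, 5, 6, 7, 8, 9] gives [2, 2, 2, 2, 2, 2, 2, 2, 2]; set D = diag(2, 2, 2, 2, 2, 2, 2, 2, 2) and form L = D - A. Since every row of L sums to 0, the all-ones vector is in the kernel and 0 is an eigenvalue. By the matrix-tree theorem the graph has (1/9) * product of the nonzero eigenvalues = 9 spanning trees. The eigenvalues sum to 18, which equals trace(L) = 2|E|.

[0, 0.4679, 0.4679, 1.6527, 1.6527, 3, 3, 3.8794, 3.8794]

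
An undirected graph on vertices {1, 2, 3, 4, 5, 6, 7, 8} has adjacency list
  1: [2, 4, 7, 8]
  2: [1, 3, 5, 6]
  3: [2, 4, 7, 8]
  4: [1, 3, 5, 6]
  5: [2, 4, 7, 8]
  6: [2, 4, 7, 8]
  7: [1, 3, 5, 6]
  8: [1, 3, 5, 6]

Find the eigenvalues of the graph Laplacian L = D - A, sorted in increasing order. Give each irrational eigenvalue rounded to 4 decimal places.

Each diagonal entry of L is the vertex degree and each off-diagonal entry is -1 where an edge is present, 0 otherwise; in the order [1, 2, 3, 4, 5, 6, 7, 8] the diagonal is [4, 4, 4, 4, 4, 4, 4, 4]. The multiplicity of 0 as a Laplacian eigenvalue equals the number of connected components. The largest eigenvalue, 8, is at most the vertex count 8.

[0, 4, 4, 4, 4, 4, 4, 8]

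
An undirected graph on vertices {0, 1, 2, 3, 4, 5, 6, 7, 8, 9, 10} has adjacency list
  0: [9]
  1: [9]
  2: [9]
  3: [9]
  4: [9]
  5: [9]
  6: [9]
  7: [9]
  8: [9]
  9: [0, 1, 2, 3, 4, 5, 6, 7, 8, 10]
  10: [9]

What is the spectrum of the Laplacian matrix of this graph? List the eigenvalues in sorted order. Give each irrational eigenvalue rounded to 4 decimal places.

Each diagonal entry of L is the vertex degree and each off-diagonal entry is -1 where an edge is present, 0 otherwise; in the order [0, 1, 2, 3, 4, 5, 6, 7, 8, 9, 10] the diagonal is [1, 1, 1, 1, 1, 1, 1, 1, 1, 10, 1]. L is symmetric positive semidefinite, so every eigenvalue is real and nonnegative. The eigenvalues sum to 20, which equals trace(L) = 2|E|. There is one zero in the spectrum, matching the 1 component.

[0, 1, 1, 1, 1, 1, 1, 1, 1, 1, 11]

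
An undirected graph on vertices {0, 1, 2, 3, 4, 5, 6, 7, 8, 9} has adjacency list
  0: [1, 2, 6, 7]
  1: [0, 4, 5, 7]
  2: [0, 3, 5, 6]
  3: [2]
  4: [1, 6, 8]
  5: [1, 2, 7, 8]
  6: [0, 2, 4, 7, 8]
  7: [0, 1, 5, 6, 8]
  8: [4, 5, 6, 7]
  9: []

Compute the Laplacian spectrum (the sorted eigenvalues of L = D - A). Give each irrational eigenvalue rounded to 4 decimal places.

With the vertex order [0, 1, 2, 3, 4, 5, 6, 7, 8, 9], the degrees are [4, 4, 4, 1, 3, 4, 5, 5, 4, 0], giving D = diag(4, 4, 4, 1, 3, 4, 5, 5, 4, 0) and L = D - A. Diagonalising L (or applying a numerical eigensolver to the 10x10 matrix) gives the spectrum above. The 2 zero eigenvalues correspond to the 2 connected components. The eigenvalues sum to 34, which equals trace(L) = 2|E|.

[0, 0, 0.7976, 2.6874, 3.4222, 3.6123, 4.3225, 6, 6.3231, 6.8349]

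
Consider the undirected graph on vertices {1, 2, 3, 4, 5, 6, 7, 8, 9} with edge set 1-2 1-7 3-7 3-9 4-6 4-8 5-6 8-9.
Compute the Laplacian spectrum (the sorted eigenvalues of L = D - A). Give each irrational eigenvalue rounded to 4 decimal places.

Each diagonal entry of L is the vertex degree and each off-diagonal entry is -1 where an edge is present, 0 otherwise; in the order [1, 2, 3, 4, 5, 6, 7, 8, 9] the diagonal is [2, 1, 2, 2, 1, 2, 2, 2, 2]. Since every row of L sums to 0, the all-ones vector is in the kernel and 0 is an eigenvalue. The single zero eigenvalue shows the graph is connected. There is one zero in the spectrum, matching the 1 component.

[0, 0.1206, 0.4679, 1, 1.6527, 2.3473, 3, 3.5321, 3.8794]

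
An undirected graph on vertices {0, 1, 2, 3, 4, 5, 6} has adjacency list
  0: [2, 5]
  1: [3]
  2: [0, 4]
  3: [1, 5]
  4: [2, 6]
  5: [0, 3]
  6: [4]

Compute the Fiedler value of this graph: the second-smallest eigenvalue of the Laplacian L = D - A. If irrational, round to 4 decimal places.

0.1981

Reading degrees in the order [0, 1, 2, 3, 4, 5, 6] gives [2, 1, 2, 2, 2, 2, 1]; set D = diag(2, 1, 2, 2, 2, 2, 1) and form L = D - A. Computing the eigenvalues of L and sorting gives [0, 0.1981, 0.7530, 1.5550, 2.4450, 3.2470, 3.8019]. The Fiedler value lambda_2 = 0.1981 is strictly positive, so the graph is connected. There is one zero in the spectrum, matching the 1 component.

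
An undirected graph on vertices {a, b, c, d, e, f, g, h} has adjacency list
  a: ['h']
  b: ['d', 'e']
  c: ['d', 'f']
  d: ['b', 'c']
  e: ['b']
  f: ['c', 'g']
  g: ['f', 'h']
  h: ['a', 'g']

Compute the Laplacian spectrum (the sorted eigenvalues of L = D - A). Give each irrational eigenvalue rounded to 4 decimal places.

[0, 0.1522, 0.5858, 1.2346, 2, 2.7654, 3.4142, 3.8478]

With the vertex order [a, b, c, d, e, f, g, h], the degrees are [1, 2, 2, 2, 1, 2, 2, 2], giving D = diag(1, 2, 2, 2, 1, 2, 2, 2) and L = D - A. Since every row of L sums to 0, the all-ones vector is in the kernel and 0 is an eigenvalue.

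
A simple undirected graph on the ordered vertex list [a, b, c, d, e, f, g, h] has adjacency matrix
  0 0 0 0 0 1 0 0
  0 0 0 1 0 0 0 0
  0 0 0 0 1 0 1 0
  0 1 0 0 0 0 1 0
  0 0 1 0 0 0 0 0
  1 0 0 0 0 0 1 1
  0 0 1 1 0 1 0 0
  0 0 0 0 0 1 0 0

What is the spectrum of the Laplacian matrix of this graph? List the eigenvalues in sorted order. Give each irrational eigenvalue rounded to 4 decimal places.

Reading degrees in the order [a, b, c, d, e, f, g, h] gives [1, 1, 2, 2, 1, 3, 3, 1]; set D = diag(1, 1, 2, 2, 1, 3, 3, 1) and form L = D - A. The multiplicity of 0 as a Laplacian eigenvalue equals the number of connected components. By the matrix-tree theorem the graph has (1/8) * product of the nonzero eigenvalues = 1 spanning tree.

[0, 0.3065, 0.3820, 1, 1.6703, 2.6180, 3.3297, 4.6935]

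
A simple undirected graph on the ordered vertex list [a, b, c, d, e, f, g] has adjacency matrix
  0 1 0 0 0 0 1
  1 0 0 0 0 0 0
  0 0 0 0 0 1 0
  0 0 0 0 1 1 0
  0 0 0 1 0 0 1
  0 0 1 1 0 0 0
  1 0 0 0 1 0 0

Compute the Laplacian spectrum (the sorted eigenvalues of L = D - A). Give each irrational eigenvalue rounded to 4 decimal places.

Each diagonal entry of L is the vertex degree and each off-diagonal entry is -1 where an edge is present, 0 otherwise; in the order [a, b, c, d, e, f, g] the diagonal is [2, 1, 1, 2, 2, 2, 2]. Since every row of L sums to 0, the all-ones vector is in the kernel and 0 is an eigenvalue. The single zero eigenvalue shows the graph is connected. There is one zero in the spectrum, matching the 1 component. The largest eigenvalue, 3.8019, is at most the vertex count 7.

[0, 0.1981, 0.7530, 1.5550, 2.4450, 3.2470, 3.8019]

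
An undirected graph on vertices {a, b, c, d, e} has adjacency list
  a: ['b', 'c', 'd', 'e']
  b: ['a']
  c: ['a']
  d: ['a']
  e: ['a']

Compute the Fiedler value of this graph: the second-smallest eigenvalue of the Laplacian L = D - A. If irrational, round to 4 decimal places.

1

Reading degrees in the order [a, b, c, d, e] gives [4, 1, 1, 1, 1]; set D = diag(4, 1, 1, 1, 1) and form L = D - A. The smallest Laplacian eigenvalue is always 0. The next one, lambda_2 = 1, measures how hard the graph is to disconnect: larger values mean better connectivity. The eigenvalues sum to 8, which equals trace(L) = 2|E|.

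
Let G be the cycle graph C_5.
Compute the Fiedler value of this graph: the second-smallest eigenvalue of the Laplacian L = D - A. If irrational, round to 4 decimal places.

1.3820

The graph has 5 vertices and degree multiset [2, 2, 2, 2, 2]; D is the diagonal matrix of degrees and L = D - A. Computing the eigenvalues of L and sorting gives [0, 1.3820, 1.3820, 3.6180, 3.6180]. The Fiedler value lambda_2 = 1.3820 is strictly positive, so the graph is connected. By the matrix-tree theorem the graph has (1/5) * product of the nonzero eigenvalues = 5 spanning trees. There is one zero in the spectrum, matching the 1 component.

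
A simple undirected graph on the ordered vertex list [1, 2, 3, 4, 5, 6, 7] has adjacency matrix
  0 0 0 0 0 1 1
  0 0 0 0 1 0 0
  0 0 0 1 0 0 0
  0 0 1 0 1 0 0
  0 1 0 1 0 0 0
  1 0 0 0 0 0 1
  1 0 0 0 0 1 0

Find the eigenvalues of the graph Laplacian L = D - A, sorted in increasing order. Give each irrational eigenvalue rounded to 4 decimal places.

Each diagonal entry of L is the vertex degree and each off-diagonal entry is -1 where an edge is present, 0 otherwise; in the order [1, 2, 3, 4, 5, 6, 7] the diagonal is [2, 1, 1, 2, 2, 2, 2]. Diagonalising L (or applying a numerical eigensolver to the 7x7 matrix) gives the spectrum above. The 2 zero eigenvalues correspond to the 2 connected components. The largest eigenvalue, 3.4142, is at most the vertex count 7.

[0, 0, 0.5858, 2, 3, 3, 3.4142]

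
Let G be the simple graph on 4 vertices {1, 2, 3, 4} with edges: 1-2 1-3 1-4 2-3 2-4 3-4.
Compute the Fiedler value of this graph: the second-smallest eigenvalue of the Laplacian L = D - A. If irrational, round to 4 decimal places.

4

With the vertex order [1, 2, 3, 4], the degrees are [3, 3, 3, 3], giving D = diag(3, 3, 3, 3) and L = D - A. The sorted Laplacian eigenvalues are [0, 4, 4, 4]; the algebraic connectivity is the second entry, 4. There is one zero in the spectrum, matching the 1 component. The eigenvalues sum to 12, which equals trace(L) = 2|E|.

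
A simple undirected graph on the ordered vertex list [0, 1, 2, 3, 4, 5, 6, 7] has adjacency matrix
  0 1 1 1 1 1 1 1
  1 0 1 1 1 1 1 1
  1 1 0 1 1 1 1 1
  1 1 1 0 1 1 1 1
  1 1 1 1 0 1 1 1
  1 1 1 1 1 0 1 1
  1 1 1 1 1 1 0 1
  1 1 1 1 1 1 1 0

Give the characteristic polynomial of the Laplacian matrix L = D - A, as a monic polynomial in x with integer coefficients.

Each diagonal entry of L is the vertex degree and each off-diagonal entry is -1 where an edge is present, 0 otherwise; in the order [0, 1, 2, 3, 4, 5, 6, 7] the diagonal is [7, 7, 7, 7, 7, 7, 7, 7]. The eigenvalues of L are [0, 8, 8, 8, 8, 8, 8, 8]; the characteristic polynomial is the product of (x - lambda_i), which multiplies out to x^8 - 56x^7 + 1344x^6 - 17920x^5 + 143360x^4 - 688128x^3 + 1835008x^2 - 2097152x. Since p(0) = det(-L) = 0, x divides p(x).

x^8 - 56x^7 + 1344x^6 - 17920x^5 + 143360x^4 - 688128x^3 + 1835008x^2 - 2097152x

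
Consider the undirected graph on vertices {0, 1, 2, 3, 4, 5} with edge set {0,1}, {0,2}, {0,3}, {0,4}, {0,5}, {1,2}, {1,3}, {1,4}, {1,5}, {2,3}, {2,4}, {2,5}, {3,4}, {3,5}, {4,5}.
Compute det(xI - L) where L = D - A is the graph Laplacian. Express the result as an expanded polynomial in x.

x^6 - 30x^5 + 360x^4 - 2160x^3 + 6480x^2 - 7776x

With the vertex order [0, 1, 2, 3, 4, 5], the degrees are [5, 5, 5, 5, 5, 5], giving D = diag(5, 5, 5, 5, 5, 5) and L = D - A. Computing det(xI - L) by cofactor expansion (or equivalently via sum-over-permutations) gives x^6 - 30x^5 + 360x^4 - 2160x^3 + 6480x^2 - 7776x. The coefficient of x^5 equals -trace(L) = -30, matching the sum of degrees. There is one zero in the spectrum, matching the 1 component. By the matrix-tree theorem the graph has (1/6) * product of the nonzero eigenvalues = 1296 spanning trees.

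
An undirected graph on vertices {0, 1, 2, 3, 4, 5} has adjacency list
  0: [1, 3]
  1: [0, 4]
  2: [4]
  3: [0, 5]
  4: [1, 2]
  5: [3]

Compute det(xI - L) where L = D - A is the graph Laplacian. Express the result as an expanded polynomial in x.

Reading degrees in the order [0, 1, 2, 3, 4, 5] gives [2, 2, 1, 2, 2, 1]; set D = diag(2, 2, 1, 2, 2, 1) and form L = D - A. L has integer entries, so p(x) = det(xI - L) has integer coefficients. Expanding the determinant yields x^6 - 10x^5 + 36x^4 - 56x^3 + 35x^2 - 6x. The constant term is 0 because L is singular (the all-ones vector lies in its kernel). By the matrix-tree theorem the graph has (1/6) * product of the nonzero eigenvalues = 1 spanning tree. The eigenvalues sum to 10, which equals trace(L) = 2|E|.

x^6 - 10x^5 + 36x^4 - 56x^3 + 35x^2 - 6x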